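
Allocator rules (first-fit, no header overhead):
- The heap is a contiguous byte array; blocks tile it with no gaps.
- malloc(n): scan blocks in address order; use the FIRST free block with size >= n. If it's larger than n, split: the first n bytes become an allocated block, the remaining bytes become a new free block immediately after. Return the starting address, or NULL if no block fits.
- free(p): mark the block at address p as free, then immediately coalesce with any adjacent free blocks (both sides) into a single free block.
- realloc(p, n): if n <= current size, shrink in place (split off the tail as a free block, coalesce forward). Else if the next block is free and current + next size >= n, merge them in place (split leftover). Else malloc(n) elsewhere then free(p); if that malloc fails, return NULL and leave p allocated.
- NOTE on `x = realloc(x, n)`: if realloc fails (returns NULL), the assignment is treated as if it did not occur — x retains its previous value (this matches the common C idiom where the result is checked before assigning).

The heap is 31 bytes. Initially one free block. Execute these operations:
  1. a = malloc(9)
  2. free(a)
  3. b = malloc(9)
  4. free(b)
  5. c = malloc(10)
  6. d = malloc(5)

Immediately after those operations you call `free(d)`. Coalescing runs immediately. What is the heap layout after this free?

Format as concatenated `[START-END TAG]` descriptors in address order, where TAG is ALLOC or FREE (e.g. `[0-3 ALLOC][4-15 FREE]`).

Op 1: a = malloc(9) -> a = 0; heap: [0-8 ALLOC][9-30 FREE]
Op 2: free(a) -> (freed a); heap: [0-30 FREE]
Op 3: b = malloc(9) -> b = 0; heap: [0-8 ALLOC][9-30 FREE]
Op 4: free(b) -> (freed b); heap: [0-30 FREE]
Op 5: c = malloc(10) -> c = 0; heap: [0-9 ALLOC][10-30 FREE]
Op 6: d = malloc(5) -> d = 10; heap: [0-9 ALLOC][10-14 ALLOC][15-30 FREE]
free(d): d = 10 -> block [10-14 ALLOC]; mark free, coalesce with adjacent free neighbors -> [0-9 ALLOC][10-30 FREE]

Answer: [0-9 ALLOC][10-30 FREE]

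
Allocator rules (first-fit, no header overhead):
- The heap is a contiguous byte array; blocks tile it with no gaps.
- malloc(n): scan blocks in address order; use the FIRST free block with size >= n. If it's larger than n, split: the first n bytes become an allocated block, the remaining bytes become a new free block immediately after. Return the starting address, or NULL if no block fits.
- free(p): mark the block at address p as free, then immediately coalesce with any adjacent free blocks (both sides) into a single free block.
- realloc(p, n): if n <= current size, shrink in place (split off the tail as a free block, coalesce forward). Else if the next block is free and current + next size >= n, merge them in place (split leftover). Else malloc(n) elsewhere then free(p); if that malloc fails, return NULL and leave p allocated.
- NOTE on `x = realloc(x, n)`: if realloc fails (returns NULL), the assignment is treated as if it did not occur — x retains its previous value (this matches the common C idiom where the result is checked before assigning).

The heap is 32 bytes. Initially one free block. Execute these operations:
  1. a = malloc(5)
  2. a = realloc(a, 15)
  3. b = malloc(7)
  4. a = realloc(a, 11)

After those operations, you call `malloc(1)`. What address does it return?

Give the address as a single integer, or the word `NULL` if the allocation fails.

Answer: 11

Derivation:
Op 1: a = malloc(5) -> a = 0; heap: [0-4 ALLOC][5-31 FREE]
Op 2: a = realloc(a, 15) -> a = 0; heap: [0-14 ALLOC][15-31 FREE]
Op 3: b = malloc(7) -> b = 15; heap: [0-14 ALLOC][15-21 ALLOC][22-31 FREE]
Op 4: a = realloc(a, 11) -> a = 0; heap: [0-10 ALLOC][11-14 FREE][15-21 ALLOC][22-31 FREE]
malloc(1): first-fit scan over [0-10 ALLOC][11-14 FREE][15-21 ALLOC][22-31 FREE] -> 11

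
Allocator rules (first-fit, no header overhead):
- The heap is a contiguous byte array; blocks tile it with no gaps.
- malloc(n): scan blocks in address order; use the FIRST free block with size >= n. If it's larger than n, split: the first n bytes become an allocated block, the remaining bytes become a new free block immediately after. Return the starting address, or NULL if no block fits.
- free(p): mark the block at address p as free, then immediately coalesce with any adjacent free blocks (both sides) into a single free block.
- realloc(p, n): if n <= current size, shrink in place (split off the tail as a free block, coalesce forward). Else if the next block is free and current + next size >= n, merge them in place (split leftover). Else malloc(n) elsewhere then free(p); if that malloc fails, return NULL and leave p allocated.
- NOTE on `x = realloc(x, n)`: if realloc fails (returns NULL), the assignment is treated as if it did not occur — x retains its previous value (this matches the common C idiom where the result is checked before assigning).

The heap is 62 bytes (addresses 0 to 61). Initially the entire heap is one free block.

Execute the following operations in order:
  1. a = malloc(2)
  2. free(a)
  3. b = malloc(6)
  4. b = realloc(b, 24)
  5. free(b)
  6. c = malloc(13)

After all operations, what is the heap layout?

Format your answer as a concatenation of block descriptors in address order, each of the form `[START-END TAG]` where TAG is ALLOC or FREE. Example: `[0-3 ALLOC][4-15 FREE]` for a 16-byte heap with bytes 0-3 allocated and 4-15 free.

Op 1: a = malloc(2) -> a = 0; heap: [0-1 ALLOC][2-61 FREE]
Op 2: free(a) -> (freed a); heap: [0-61 FREE]
Op 3: b = malloc(6) -> b = 0; heap: [0-5 ALLOC][6-61 FREE]
Op 4: b = realloc(b, 24) -> b = 0; heap: [0-23 ALLOC][24-61 FREE]
Op 5: free(b) -> (freed b); heap: [0-61 FREE]
Op 6: c = malloc(13) -> c = 0; heap: [0-12 ALLOC][13-61 FREE]

Answer: [0-12 ALLOC][13-61 FREE]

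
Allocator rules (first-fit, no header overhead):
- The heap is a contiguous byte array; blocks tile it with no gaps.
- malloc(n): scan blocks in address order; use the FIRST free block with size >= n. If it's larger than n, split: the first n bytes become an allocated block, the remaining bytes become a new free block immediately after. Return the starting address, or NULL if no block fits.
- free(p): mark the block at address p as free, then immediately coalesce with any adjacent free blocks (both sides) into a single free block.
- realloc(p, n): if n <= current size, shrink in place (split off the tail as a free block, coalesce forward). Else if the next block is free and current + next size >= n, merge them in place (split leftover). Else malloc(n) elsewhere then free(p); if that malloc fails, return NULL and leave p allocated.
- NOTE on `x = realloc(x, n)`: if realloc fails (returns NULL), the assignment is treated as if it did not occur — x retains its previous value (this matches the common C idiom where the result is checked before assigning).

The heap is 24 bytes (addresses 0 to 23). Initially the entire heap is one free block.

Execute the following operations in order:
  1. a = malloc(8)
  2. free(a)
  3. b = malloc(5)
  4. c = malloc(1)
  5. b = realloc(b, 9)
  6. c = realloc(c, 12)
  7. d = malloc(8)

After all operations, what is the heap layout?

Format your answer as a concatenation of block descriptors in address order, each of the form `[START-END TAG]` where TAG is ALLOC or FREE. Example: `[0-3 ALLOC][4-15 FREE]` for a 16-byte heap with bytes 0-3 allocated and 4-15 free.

Answer: [0-4 FREE][5-5 ALLOC][6-14 ALLOC][15-22 ALLOC][23-23 FREE]

Derivation:
Op 1: a = malloc(8) -> a = 0; heap: [0-7 ALLOC][8-23 FREE]
Op 2: free(a) -> (freed a); heap: [0-23 FREE]
Op 3: b = malloc(5) -> b = 0; heap: [0-4 ALLOC][5-23 FREE]
Op 4: c = malloc(1) -> c = 5; heap: [0-4 ALLOC][5-5 ALLOC][6-23 FREE]
Op 5: b = realloc(b, 9) -> b = 6; heap: [0-4 FREE][5-5 ALLOC][6-14 ALLOC][15-23 FREE]
Op 6: c = realloc(c, 12) -> NULL (c unchanged); heap: [0-4 FREE][5-5 ALLOC][6-14 ALLOC][15-23 FREE]
Op 7: d = malloc(8) -> d = 15; heap: [0-4 FREE][5-5 ALLOC][6-14 ALLOC][15-22 ALLOC][23-23 FREE]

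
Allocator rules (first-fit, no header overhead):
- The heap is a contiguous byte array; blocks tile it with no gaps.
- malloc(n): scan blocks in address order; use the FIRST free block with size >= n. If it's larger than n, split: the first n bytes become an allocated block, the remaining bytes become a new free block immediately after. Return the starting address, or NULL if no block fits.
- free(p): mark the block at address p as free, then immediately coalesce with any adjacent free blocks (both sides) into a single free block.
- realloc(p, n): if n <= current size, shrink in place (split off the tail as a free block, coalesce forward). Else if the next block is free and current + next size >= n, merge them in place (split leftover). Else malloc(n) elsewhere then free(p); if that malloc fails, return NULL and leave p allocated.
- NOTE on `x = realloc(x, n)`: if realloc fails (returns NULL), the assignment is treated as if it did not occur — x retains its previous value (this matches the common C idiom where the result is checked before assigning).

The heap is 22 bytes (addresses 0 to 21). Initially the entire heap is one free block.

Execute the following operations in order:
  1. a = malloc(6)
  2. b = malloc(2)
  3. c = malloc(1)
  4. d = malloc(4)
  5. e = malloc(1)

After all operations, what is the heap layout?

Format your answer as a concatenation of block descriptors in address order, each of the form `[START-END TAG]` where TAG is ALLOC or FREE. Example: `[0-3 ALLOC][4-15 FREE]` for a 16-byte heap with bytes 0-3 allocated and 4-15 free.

Op 1: a = malloc(6) -> a = 0; heap: [0-5 ALLOC][6-21 FREE]
Op 2: b = malloc(2) -> b = 6; heap: [0-5 ALLOC][6-7 ALLOC][8-21 FREE]
Op 3: c = malloc(1) -> c = 8; heap: [0-5 ALLOC][6-7 ALLOC][8-8 ALLOC][9-21 FREE]
Op 4: d = malloc(4) -> d = 9; heap: [0-5 ALLOC][6-7 ALLOC][8-8 ALLOC][9-12 ALLOC][13-21 FREE]
Op 5: e = malloc(1) -> e = 13; heap: [0-5 ALLOC][6-7 ALLOC][8-8 ALLOC][9-12 ALLOC][13-13 ALLOC][14-21 FREE]

Answer: [0-5 ALLOC][6-7 ALLOC][8-8 ALLOC][9-12 ALLOC][13-13 ALLOC][14-21 FREE]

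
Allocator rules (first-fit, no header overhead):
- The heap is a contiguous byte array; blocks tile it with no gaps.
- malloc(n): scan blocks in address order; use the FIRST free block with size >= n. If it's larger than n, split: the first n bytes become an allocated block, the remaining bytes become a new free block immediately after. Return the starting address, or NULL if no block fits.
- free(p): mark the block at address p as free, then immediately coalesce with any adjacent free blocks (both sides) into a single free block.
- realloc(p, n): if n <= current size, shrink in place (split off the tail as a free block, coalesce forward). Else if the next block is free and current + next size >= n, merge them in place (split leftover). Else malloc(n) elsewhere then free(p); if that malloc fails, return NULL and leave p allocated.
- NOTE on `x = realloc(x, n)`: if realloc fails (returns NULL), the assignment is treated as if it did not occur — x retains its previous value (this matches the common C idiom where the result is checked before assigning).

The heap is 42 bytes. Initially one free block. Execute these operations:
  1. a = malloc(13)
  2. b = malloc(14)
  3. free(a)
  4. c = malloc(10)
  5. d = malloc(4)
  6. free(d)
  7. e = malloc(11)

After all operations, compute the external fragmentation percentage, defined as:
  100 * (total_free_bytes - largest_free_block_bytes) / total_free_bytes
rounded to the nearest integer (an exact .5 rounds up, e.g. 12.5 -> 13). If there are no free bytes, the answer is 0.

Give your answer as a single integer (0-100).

Op 1: a = malloc(13) -> a = 0; heap: [0-12 ALLOC][13-41 FREE]
Op 2: b = malloc(14) -> b = 13; heap: [0-12 ALLOC][13-26 ALLOC][27-41 FREE]
Op 3: free(a) -> (freed a); heap: [0-12 FREE][13-26 ALLOC][27-41 FREE]
Op 4: c = malloc(10) -> c = 0; heap: [0-9 ALLOC][10-12 FREE][13-26 ALLOC][27-41 FREE]
Op 5: d = malloc(4) -> d = 27; heap: [0-9 ALLOC][10-12 FREE][13-26 ALLOC][27-30 ALLOC][31-41 FREE]
Op 6: free(d) -> (freed d); heap: [0-9 ALLOC][10-12 FREE][13-26 ALLOC][27-41 FREE]
Op 7: e = malloc(11) -> e = 27; heap: [0-9 ALLOC][10-12 FREE][13-26 ALLOC][27-37 ALLOC][38-41 FREE]
Free blocks: [3 4] total_free=7 largest=4 -> 100*(7-4)/7 = 300/7 ≈ 42.857 -> rounds to 43

Answer: 43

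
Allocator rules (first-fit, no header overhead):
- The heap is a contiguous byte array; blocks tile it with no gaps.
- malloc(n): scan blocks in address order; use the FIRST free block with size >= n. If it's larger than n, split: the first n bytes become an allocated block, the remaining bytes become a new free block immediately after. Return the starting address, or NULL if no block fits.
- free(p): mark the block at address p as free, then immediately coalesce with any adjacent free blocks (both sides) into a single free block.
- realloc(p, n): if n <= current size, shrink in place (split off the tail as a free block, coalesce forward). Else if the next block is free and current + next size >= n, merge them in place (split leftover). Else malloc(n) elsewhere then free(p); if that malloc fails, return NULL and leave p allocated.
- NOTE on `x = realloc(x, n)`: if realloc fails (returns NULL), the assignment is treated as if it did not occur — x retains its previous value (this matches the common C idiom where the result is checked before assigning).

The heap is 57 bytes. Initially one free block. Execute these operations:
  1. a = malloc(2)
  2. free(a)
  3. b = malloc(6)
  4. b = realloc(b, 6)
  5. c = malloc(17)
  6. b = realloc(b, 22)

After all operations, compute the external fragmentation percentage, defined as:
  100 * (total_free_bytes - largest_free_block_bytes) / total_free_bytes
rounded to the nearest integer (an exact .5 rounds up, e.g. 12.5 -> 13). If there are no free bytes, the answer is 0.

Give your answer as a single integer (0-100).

Answer: 33

Derivation:
Op 1: a = malloc(2) -> a = 0; heap: [0-1 ALLOC][2-56 FREE]
Op 2: free(a) -> (freed a); heap: [0-56 FREE]
Op 3: b = malloc(6) -> b = 0; heap: [0-5 ALLOC][6-56 FREE]
Op 4: b = realloc(b, 6) -> b = 0; heap: [0-5 ALLOC][6-56 FREE]
Op 5: c = malloc(17) -> c = 6; heap: [0-5 ALLOC][6-22 ALLOC][23-56 FREE]
Op 6: b = realloc(b, 22) -> b = 23; heap: [0-5 FREE][6-22 ALLOC][23-44 ALLOC][45-56 FREE]
Free blocks: [6 12] total_free=18 largest=12 -> 100*(18-12)/18 = 600/18 ≈ 33.333 -> rounds to 33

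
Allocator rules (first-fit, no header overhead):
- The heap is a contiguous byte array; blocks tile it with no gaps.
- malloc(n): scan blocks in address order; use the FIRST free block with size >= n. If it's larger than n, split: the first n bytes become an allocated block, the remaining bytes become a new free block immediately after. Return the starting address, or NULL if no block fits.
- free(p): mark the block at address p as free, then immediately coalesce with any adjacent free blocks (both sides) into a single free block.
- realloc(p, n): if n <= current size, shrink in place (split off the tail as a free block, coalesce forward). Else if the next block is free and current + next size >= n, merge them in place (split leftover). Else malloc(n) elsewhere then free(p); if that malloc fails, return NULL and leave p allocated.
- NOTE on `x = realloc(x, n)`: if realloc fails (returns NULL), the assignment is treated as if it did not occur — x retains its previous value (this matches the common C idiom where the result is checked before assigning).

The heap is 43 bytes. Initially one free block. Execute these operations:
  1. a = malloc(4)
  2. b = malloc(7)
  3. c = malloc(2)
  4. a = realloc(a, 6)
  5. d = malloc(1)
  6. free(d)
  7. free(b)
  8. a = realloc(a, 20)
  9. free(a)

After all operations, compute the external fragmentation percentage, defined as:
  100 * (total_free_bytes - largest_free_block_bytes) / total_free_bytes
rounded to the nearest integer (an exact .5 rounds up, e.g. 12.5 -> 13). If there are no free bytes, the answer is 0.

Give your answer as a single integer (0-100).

Op 1: a = malloc(4) -> a = 0; heap: [0-3 ALLOC][4-42 FREE]
Op 2: b = malloc(7) -> b = 4; heap: [0-3 ALLOC][4-10 ALLOC][11-42 FREE]
Op 3: c = malloc(2) -> c = 11; heap: [0-3 ALLOC][4-10 ALLOC][11-12 ALLOC][13-42 FREE]
Op 4: a = realloc(a, 6) -> a = 13; heap: [0-3 FREE][4-10 ALLOC][11-12 ALLOC][13-18 ALLOC][19-42 FREE]
Op 5: d = malloc(1) -> d = 0; heap: [0-0 ALLOC][1-3 FREE][4-10 ALLOC][11-12 ALLOC][13-18 ALLOC][19-42 FREE]
Op 6: free(d) -> (freed d); heap: [0-3 FREE][4-10 ALLOC][11-12 ALLOC][13-18 ALLOC][19-42 FREE]
Op 7: free(b) -> (freed b); heap: [0-10 FREE][11-12 ALLOC][13-18 ALLOC][19-42 FREE]
Op 8: a = realloc(a, 20) -> a = 13; heap: [0-10 FREE][11-12 ALLOC][13-32 ALLOC][33-42 FREE]
Op 9: free(a) -> (freed a); heap: [0-10 FREE][11-12 ALLOC][13-42 FREE]
Free blocks: [11 30] total_free=41 largest=30 -> 100*(41-30)/41 = 1100/41 ≈ 26.829 -> rounds to 27

Answer: 27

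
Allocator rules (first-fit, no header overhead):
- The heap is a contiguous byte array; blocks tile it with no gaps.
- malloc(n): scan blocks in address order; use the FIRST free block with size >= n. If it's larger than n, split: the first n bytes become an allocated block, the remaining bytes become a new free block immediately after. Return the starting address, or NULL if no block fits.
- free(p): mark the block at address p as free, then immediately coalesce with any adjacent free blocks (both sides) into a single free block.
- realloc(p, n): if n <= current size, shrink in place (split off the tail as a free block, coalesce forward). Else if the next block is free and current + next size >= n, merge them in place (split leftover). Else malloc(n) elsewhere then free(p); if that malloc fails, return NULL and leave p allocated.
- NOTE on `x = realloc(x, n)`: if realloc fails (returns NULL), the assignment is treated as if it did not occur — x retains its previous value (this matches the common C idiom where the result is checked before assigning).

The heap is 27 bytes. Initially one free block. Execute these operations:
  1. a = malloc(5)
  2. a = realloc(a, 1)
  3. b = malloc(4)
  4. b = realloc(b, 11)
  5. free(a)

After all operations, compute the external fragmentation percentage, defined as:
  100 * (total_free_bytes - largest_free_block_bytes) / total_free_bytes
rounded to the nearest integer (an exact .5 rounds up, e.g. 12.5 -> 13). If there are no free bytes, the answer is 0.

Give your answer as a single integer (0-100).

Answer: 6

Derivation:
Op 1: a = malloc(5) -> a = 0; heap: [0-4 ALLOC][5-26 FREE]
Op 2: a = realloc(a, 1) -> a = 0; heap: [0-0 ALLOC][1-26 FREE]
Op 3: b = malloc(4) -> b = 1; heap: [0-0 ALLOC][1-4 ALLOC][5-26 FREE]
Op 4: b = realloc(b, 11) -> b = 1; heap: [0-0 ALLOC][1-11 ALLOC][12-26 FREE]
Op 5: free(a) -> (freed a); heap: [0-0 FREE][1-11 ALLOC][12-26 FREE]
Free blocks: [1 15] total_free=16 largest=15 -> 100*(16-15)/16 = 100/16 = 6.25 -> rounds to 6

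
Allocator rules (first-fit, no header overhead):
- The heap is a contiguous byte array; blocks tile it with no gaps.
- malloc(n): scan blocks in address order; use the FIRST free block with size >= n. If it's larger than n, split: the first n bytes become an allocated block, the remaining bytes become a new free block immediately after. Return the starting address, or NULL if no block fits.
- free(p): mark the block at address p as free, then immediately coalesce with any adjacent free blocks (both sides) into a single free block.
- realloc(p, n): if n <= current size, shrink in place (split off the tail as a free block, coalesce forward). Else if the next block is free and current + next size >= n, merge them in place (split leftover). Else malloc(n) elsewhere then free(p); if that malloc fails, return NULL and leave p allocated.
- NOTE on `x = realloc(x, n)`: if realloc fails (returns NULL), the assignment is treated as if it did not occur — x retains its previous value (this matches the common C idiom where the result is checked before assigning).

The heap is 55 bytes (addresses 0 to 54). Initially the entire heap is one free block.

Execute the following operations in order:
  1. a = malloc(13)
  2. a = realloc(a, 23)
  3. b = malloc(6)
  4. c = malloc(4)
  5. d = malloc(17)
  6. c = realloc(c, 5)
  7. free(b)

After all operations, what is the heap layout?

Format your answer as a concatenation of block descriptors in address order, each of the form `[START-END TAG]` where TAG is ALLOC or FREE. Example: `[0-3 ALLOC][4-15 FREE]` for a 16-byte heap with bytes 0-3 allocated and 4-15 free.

Answer: [0-22 ALLOC][23-32 FREE][33-49 ALLOC][50-54 ALLOC]

Derivation:
Op 1: a = malloc(13) -> a = 0; heap: [0-12 ALLOC][13-54 FREE]
Op 2: a = realloc(a, 23) -> a = 0; heap: [0-22 ALLOC][23-54 FREE]
Op 3: b = malloc(6) -> b = 23; heap: [0-22 ALLOC][23-28 ALLOC][29-54 FREE]
Op 4: c = malloc(4) -> c = 29; heap: [0-22 ALLOC][23-28 ALLOC][29-32 ALLOC][33-54 FREE]
Op 5: d = malloc(17) -> d = 33; heap: [0-22 ALLOC][23-28 ALLOC][29-32 ALLOC][33-49 ALLOC][50-54 FREE]
Op 6: c = realloc(c, 5) -> c = 50; heap: [0-22 ALLOC][23-28 ALLOC][29-32 FREE][33-49 ALLOC][50-54 ALLOC]
Op 7: free(b) -> (freed b); heap: [0-22 ALLOC][23-32 FREE][33-49 ALLOC][50-54 ALLOC]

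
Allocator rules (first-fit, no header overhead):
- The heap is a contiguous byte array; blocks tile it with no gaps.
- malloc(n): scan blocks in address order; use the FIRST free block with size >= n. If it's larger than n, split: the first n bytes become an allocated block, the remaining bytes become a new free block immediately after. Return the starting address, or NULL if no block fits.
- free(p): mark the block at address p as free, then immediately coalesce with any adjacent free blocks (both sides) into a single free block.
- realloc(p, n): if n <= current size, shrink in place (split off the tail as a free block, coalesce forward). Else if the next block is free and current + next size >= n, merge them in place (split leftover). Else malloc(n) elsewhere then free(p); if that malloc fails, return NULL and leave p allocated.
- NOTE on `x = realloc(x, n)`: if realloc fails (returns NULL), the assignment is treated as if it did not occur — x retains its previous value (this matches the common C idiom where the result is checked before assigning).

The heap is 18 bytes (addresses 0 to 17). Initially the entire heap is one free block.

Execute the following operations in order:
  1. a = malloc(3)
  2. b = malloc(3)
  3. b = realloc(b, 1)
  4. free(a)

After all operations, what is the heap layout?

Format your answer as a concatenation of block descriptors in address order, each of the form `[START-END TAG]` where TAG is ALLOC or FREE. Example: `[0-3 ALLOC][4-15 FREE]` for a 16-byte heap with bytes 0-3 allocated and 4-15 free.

Answer: [0-2 FREE][3-3 ALLOC][4-17 FREE]

Derivation:
Op 1: a = malloc(3) -> a = 0; heap: [0-2 ALLOC][3-17 FREE]
Op 2: b = malloc(3) -> b = 3; heap: [0-2 ALLOC][3-5 ALLOC][6-17 FREE]
Op 3: b = realloc(b, 1) -> b = 3; heap: [0-2 ALLOC][3-3 ALLOC][4-17 FREE]
Op 4: free(a) -> (freed a); heap: [0-2 FREE][3-3 ALLOC][4-17 FREE]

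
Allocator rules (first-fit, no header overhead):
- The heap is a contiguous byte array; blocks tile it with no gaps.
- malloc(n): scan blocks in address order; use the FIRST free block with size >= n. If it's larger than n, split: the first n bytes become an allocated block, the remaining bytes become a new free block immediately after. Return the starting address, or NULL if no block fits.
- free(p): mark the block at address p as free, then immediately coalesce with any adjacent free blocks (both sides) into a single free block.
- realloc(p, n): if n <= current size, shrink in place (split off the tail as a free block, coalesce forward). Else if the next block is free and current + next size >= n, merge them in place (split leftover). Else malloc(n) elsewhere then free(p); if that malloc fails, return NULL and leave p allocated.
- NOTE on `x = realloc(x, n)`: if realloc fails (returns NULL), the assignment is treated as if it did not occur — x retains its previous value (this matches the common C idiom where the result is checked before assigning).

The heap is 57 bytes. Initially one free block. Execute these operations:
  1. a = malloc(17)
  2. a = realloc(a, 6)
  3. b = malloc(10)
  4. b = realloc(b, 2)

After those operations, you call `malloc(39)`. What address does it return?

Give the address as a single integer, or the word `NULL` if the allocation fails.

Op 1: a = malloc(17) -> a = 0; heap: [0-16 ALLOC][17-56 FREE]
Op 2: a = realloc(a, 6) -> a = 0; heap: [0-5 ALLOC][6-56 FREE]
Op 3: b = malloc(10) -> b = 6; heap: [0-5 ALLOC][6-15 ALLOC][16-56 FREE]
Op 4: b = realloc(b, 2) -> b = 6; heap: [0-5 ALLOC][6-7 ALLOC][8-56 FREE]
malloc(39): first-fit scan over [0-5 ALLOC][6-7 ALLOC][8-56 FREE] -> 8

Answer: 8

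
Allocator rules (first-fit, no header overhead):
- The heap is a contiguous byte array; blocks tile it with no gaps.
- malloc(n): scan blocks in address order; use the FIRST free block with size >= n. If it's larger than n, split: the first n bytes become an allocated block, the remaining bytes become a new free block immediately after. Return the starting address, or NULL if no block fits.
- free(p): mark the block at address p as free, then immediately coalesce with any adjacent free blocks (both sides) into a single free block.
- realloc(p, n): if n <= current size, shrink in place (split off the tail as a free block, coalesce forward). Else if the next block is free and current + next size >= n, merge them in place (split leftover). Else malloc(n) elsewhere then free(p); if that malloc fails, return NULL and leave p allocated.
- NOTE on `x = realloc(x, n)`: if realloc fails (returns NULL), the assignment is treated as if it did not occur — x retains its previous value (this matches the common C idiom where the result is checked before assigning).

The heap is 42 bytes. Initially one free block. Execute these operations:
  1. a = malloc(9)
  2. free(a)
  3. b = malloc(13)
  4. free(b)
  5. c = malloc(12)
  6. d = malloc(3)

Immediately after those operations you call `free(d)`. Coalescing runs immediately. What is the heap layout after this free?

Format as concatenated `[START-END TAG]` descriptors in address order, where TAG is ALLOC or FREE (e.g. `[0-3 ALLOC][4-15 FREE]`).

Op 1: a = malloc(9) -> a = 0; heap: [0-8 ALLOC][9-41 FREE]
Op 2: free(a) -> (freed a); heap: [0-41 FREE]
Op 3: b = malloc(13) -> b = 0; heap: [0-12 ALLOC][13-41 FREE]
Op 4: free(b) -> (freed b); heap: [0-41 FREE]
Op 5: c = malloc(12) -> c = 0; heap: [0-11 ALLOC][12-41 FREE]
Op 6: d = malloc(3) -> d = 12; heap: [0-11 ALLOC][12-14 ALLOC][15-41 FREE]
free(d): d = 12 -> block [12-14 ALLOC]; mark free, coalesce with adjacent free neighbors -> [0-11 ALLOC][12-41 FREE]

Answer: [0-11 ALLOC][12-41 FREE]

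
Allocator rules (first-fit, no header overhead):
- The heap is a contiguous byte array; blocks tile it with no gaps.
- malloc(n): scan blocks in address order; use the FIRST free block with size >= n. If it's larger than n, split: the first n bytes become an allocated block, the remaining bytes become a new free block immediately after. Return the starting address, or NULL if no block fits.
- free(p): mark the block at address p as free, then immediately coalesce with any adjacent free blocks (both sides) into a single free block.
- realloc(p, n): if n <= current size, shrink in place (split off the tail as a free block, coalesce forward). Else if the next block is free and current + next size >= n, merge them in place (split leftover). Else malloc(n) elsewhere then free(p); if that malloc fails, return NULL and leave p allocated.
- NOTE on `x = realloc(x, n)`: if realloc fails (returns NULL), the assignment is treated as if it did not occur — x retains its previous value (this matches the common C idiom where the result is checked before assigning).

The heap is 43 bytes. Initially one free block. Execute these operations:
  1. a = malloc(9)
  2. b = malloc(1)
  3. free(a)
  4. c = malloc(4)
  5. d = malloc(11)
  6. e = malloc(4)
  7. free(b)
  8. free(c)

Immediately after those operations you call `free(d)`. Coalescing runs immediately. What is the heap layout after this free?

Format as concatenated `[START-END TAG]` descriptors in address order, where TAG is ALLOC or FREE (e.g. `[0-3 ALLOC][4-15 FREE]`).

Answer: [0-3 FREE][4-7 ALLOC][8-42 FREE]

Derivation:
Op 1: a = malloc(9) -> a = 0; heap: [0-8 ALLOC][9-42 FREE]
Op 2: b = malloc(1) -> b = 9; heap: [0-8 ALLOC][9-9 ALLOC][10-42 FREE]
Op 3: free(a) -> (freed a); heap: [0-8 FREE][9-9 ALLOC][10-42 FREE]
Op 4: c = malloc(4) -> c = 0; heap: [0-3 ALLOC][4-8 FREE][9-9 ALLOC][10-42 FREE]
Op 5: d = malloc(11) -> d = 10; heap: [0-3 ALLOC][4-8 FREE][9-9 ALLOC][10-20 ALLOC][21-42 FREE]
Op 6: e = malloc(4) -> e = 4; heap: [0-3 ALLOC][4-7 ALLOC][8-8 FREE][9-9 ALLOC][10-20 ALLOC][21-42 FREE]
Op 7: free(b) -> (freed b); heap: [0-3 ALLOC][4-7 ALLOC][8-9 FREE][10-20 ALLOC][21-42 FREE]
Op 8: free(c) -> (freed c); heap: [0-3 FREE][4-7 ALLOC][8-9 FREE][10-20 ALLOC][21-42 FREE]
free(d): d = 10 -> block [10-20 ALLOC]; mark free, coalesce with adjacent free neighbors -> [0-3 FREE][4-7 ALLOC][8-42 FREE]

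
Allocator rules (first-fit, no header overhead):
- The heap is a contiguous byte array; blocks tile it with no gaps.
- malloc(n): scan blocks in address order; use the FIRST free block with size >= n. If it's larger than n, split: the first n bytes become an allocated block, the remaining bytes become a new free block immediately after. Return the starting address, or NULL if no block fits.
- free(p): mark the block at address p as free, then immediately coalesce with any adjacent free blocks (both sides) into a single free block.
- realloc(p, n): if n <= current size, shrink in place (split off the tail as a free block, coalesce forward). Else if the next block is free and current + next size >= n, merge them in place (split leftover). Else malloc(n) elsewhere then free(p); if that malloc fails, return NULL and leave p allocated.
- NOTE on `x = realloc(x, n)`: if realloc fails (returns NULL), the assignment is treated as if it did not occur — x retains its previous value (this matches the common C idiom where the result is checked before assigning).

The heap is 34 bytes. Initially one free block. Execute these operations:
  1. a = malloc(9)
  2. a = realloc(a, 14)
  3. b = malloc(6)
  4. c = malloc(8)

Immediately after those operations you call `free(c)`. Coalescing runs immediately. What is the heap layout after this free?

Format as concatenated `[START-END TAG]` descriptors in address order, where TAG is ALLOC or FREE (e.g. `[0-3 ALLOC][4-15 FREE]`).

Answer: [0-13 ALLOC][14-19 ALLOC][20-33 FREE]

Derivation:
Op 1: a = malloc(9) -> a = 0; heap: [0-8 ALLOC][9-33 FREE]
Op 2: a = realloc(a, 14) -> a = 0; heap: [0-13 ALLOC][14-33 FREE]
Op 3: b = malloc(6) -> b = 14; heap: [0-13 ALLOC][14-19 ALLOC][20-33 FREE]
Op 4: c = malloc(8) -> c = 20; heap: [0-13 ALLOC][14-19 ALLOC][20-27 ALLOC][28-33 FREE]
free(c): c = 20 -> block [20-27 ALLOC]; mark free, coalesce with adjacent free neighbors -> [0-13 ALLOC][14-19 ALLOC][20-33 FREE]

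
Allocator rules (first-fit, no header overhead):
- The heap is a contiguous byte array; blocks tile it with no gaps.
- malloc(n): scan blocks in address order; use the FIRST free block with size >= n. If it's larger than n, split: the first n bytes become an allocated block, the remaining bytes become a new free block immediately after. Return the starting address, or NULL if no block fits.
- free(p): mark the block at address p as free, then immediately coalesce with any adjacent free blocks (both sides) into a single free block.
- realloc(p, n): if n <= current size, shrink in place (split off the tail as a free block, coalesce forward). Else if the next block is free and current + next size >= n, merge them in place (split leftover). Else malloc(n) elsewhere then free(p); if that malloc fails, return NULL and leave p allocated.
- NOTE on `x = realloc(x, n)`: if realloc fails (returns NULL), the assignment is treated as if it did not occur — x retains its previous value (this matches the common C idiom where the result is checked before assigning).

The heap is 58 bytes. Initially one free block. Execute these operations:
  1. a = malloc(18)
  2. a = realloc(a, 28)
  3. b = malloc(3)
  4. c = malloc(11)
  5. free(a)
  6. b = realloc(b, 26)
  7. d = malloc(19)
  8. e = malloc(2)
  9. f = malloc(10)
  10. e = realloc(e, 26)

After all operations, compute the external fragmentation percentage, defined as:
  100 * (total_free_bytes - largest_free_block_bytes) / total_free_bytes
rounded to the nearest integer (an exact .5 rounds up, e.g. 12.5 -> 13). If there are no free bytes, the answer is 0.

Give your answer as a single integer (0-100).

Answer: 33

Derivation:
Op 1: a = malloc(18) -> a = 0; heap: [0-17 ALLOC][18-57 FREE]
Op 2: a = realloc(a, 28) -> a = 0; heap: [0-27 ALLOC][28-57 FREE]
Op 3: b = malloc(3) -> b = 28; heap: [0-27 ALLOC][28-30 ALLOC][31-57 FREE]
Op 4: c = malloc(11) -> c = 31; heap: [0-27 ALLOC][28-30 ALLOC][31-41 ALLOC][42-57 FREE]
Op 5: free(a) -> (freed a); heap: [0-27 FREE][28-30 ALLOC][31-41 ALLOC][42-57 FREE]
Op 6: b = realloc(b, 26) -> b = 0; heap: [0-25 ALLOC][26-30 FREE][31-41 ALLOC][42-57 FREE]
Op 7: d = malloc(19) -> d = NULL; heap: [0-25 ALLOC][26-30 FREE][31-41 ALLOC][42-57 FREE]
Op 8: e = malloc(2) -> e = 26; heap: [0-25 ALLOC][26-27 ALLOC][28-30 FREE][31-41 ALLOC][42-57 FREE]
Op 9: f = malloc(10) -> f = 42; heap: [0-25 ALLOC][26-27 ALLOC][28-30 FREE][31-41 ALLOC][42-51 ALLOC][52-57 FREE]
Op 10: e = realloc(e, 26) -> NULL (e unchanged); heap: [0-25 ALLOC][26-27 ALLOC][28-30 FREE][31-41 ALLOC][42-51 ALLOC][52-57 FREE]
Free blocks: [3 6] total_free=9 largest=6 -> 100*(9-6)/9 = 300/9 ≈ 33.333 -> rounds to 33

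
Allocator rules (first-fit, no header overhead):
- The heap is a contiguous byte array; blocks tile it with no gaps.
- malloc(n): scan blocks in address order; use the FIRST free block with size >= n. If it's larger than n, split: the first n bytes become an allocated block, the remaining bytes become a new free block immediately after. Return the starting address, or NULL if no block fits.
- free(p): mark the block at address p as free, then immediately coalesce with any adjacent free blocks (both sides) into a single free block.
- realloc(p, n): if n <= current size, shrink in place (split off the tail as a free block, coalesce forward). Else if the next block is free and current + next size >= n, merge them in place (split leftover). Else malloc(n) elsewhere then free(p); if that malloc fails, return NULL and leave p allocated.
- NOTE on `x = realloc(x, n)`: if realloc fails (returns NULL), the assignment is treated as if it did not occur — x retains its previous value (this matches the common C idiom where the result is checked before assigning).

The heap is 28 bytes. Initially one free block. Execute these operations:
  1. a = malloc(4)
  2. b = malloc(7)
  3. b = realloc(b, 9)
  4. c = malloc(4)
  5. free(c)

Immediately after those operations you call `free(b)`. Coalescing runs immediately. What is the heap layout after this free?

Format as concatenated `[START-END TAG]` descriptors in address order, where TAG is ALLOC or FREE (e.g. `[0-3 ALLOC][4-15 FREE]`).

Op 1: a = malloc(4) -> a = 0; heap: [0-3 ALLOC][4-27 FREE]
Op 2: b = malloc(7) -> b = 4; heap: [0-3 ALLOC][4-10 ALLOC][11-27 FREE]
Op 3: b = realloc(b, 9) -> b = 4; heap: [0-3 ALLOC][4-12 ALLOC][13-27 FREE]
Op 4: c = malloc(4) -> c = 13; heap: [0-3 ALLOC][4-12 ALLOC][13-16 ALLOC][17-27 FREE]
Op 5: free(c) -> (freed c); heap: [0-3 ALLOC][4-12 ALLOC][13-27 FREE]
free(b): b = 4 -> block [4-12 ALLOC]; mark free, coalesce with adjacent free neighbors -> [0-3 ALLOC][4-27 FREE]

Answer: [0-3 ALLOC][4-27 FREE]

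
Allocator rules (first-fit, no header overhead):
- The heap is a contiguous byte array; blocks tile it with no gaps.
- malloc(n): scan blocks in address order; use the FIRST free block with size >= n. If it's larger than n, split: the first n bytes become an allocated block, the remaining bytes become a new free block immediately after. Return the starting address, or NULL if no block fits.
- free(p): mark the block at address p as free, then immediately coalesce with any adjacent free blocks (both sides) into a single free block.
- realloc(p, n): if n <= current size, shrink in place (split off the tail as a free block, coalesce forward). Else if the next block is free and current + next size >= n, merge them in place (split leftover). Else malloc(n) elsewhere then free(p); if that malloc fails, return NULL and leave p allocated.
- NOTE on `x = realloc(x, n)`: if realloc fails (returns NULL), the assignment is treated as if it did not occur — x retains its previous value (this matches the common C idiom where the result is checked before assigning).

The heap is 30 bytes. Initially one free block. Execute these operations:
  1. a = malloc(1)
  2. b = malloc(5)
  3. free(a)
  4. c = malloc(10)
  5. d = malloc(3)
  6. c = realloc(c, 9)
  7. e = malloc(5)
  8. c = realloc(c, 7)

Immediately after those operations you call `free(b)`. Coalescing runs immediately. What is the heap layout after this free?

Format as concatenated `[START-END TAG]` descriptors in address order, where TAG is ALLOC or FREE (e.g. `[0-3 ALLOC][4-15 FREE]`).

Op 1: a = malloc(1) -> a = 0; heap: [0-0 ALLOC][1-29 FREE]
Op 2: b = malloc(5) -> b = 1; heap: [0-0 ALLOC][1-5 ALLOC][6-29 FREE]
Op 3: free(a) -> (freed a); heap: [0-0 FREE][1-5 ALLOC][6-29 FREE]
Op 4: c = malloc(10) -> c = 6; heap: [0-0 FREE][1-5 ALLOC][6-15 ALLOC][16-29 FREE]
Op 5: d = malloc(3) -> d = 16; heap: [0-0 FREE][1-5 ALLOC][6-15 ALLOC][16-18 ALLOC][19-29 FREE]
Op 6: c = realloc(c, 9) -> c = 6; heap: [0-0 FREE][1-5 ALLOC][6-14 ALLOC][15-15 FREE][16-18 ALLOC][19-29 FREE]
Op 7: e = malloc(5) -> e = 19; heap: [0-0 FREE][1-5 ALLOC][6-14 ALLOC][15-15 FREE][16-18 ALLOC][19-23 ALLOC][24-29 FREE]
Op 8: c = realloc(c, 7) -> c = 6; heap: [0-0 FREE][1-5 ALLOC][6-12 ALLOC][13-15 FREE][16-18 ALLOC][19-23 ALLOC][24-29 FREE]
free(b): b = 1 -> block [1-5 ALLOC]; mark free, coalesce with adjacent free neighbors -> [0-5 FREE][6-12 ALLOC][13-15 FREE][16-18 ALLOC][19-23 ALLOC][24-29 FREE]

Answer: [0-5 FREE][6-12 ALLOC][13-15 FREE][16-18 ALLOC][19-23 ALLOC][24-29 FREE]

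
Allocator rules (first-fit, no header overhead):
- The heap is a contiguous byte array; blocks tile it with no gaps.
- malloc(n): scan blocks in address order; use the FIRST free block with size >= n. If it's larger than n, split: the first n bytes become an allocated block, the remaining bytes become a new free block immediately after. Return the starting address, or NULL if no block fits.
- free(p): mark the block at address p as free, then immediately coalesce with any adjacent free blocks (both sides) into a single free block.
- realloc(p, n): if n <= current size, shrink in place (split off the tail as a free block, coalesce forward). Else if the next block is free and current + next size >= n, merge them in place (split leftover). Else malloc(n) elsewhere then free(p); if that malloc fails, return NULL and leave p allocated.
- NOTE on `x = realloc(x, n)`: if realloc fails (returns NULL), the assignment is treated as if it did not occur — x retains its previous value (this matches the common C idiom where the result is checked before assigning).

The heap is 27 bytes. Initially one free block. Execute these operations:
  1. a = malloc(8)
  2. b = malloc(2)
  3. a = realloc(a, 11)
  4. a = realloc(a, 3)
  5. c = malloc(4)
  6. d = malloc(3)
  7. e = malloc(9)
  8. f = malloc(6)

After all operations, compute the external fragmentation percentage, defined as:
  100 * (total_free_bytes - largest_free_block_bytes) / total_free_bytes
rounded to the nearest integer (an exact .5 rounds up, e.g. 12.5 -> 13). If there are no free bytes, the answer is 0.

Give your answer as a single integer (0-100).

Op 1: a = malloc(8) -> a = 0; heap: [0-7 ALLOC][8-26 FREE]
Op 2: b = malloc(2) -> b = 8; heap: [0-7 ALLOC][8-9 ALLOC][10-26 FREE]
Op 3: a = realloc(a, 11) -> a = 10; heap: [0-7 FREE][8-9 ALLOC][10-20 ALLOC][21-26 FREE]
Op 4: a = realloc(a, 3) -> a = 10; heap: [0-7 FREE][8-9 ALLOC][10-12 ALLOC][13-26 FREE]
Op 5: c = malloc(4) -> c = 0; heap: [0-3 ALLOC][4-7 FREE][8-9 ALLOC][10-12 ALLOC][13-26 FREE]
Op 6: d = malloc(3) -> d = 4; heap: [0-3 ALLOC][4-6 ALLOC][7-7 FREE][8-9 ALLOC][10-12 ALLOC][13-26 FREE]
Op 7: e = malloc(9) -> e = 13; heap: [0-3 ALLOC][4-6 ALLOC][7-7 FREE][8-9 ALLOC][10-12 ALLOC][13-21 ALLOC][22-26 FREE]
Op 8: f = malloc(6) -> f = NULL; heap: [0-3 ALLOC][4-6 ALLOC][7-7 FREE][8-9 ALLOC][10-12 ALLOC][13-21 ALLOC][22-26 FREE]
Free blocks: [1 5] total_free=6 largest=5 -> 100*(6-5)/6 = 100/6 ≈ 16.667 -> rounds to 17

Answer: 17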